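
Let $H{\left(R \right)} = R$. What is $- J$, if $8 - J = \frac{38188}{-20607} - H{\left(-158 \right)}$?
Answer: $\frac{3052862}{20607} \approx 148.15$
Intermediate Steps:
$J = - \frac{3052862}{20607}$ ($J = 8 - \left(\frac{38188}{-20607} - -158\right) = 8 - \left(38188 \left(- \frac{1}{20607}\right) + 158\right) = 8 - \left(- \frac{38188}{20607} + 158\right) = 8 - \frac{3217718}{20607} = - \frac{3052862}{20607} \approx -148.15$)
$- J = \left(-1\right) \left(- \frac{3052862}{20607}\right) = \frac{3052862}{20607}$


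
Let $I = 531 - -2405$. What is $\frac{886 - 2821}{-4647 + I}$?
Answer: $\frac{1935}{1711} \approx 1.1309$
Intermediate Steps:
$I = 2936$ ($I = 531 + 2405 = 2936$)
$\frac{886 - 2821}{-4647 + I} = \frac{886 - 2821}{-4647 + 2936} = - \frac{1935}{-1711} = \left(-1935\right) \left(- \frac{1}{1711}\right) = \frac{1935}{1711}$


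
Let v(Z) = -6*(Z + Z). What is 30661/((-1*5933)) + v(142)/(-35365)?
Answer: -1074216433/209820545 ≈ -5.1197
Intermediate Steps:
v(Z) = -12*Z
30661/((-1*5933)) + v(142)/(-35365) = 30661/((-1*5933)) - 12*142/(-35365) = 30661/(-5933) - 1704*(-1/35365) = 30661*(-1/5933) + 1704/35365 = -30661/5933 + 1704/35365 = -1074216433/209820545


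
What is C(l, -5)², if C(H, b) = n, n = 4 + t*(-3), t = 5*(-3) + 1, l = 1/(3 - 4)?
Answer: 2116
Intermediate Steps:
l = -1 (l = 1/(-1) = -1)
t = -14 (t = -15 + 1 = -14)
n = 46 (n = 4 - 14*(-3) = 4 + 42 = 46)
C(H, b) = 46
C(l, -5)² = 46² = 2116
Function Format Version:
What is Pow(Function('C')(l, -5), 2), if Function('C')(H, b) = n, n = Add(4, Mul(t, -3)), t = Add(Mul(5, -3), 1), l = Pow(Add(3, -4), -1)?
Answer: 2116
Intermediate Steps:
l = -1 (l = Pow(-1, -1) = -1)
t = -14 (t = Add(-15, 1) = -14)
n = 46 (n = Add(4, Mul(-14, -3)) = Add(4, 42) = 46)
Function('C')(H, b) = 46
Pow(Function('C')(l, -5), 2) = Pow(46, 2) = 2116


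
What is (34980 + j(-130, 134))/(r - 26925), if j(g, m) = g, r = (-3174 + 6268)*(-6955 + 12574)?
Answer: 34850/17358261 ≈ 0.0020077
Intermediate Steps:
r = 17385186 (r = 3094*5619 = 17385186)
(34980 + j(-130, 134))/(r - 26925) = (34980 - 130)/(17385186 - 26925) = 34850/17358261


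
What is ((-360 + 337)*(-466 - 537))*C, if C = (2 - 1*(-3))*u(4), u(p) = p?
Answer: 461380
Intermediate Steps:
C = 20 (C = (2 - 1*(-3))*4 = (2 + 3)*4 = 5*4 = 20)
((-360 + 337)*(-466 - 537))*C = ((-360 + 337)*(-466 - 537))*20 = -23*(-1003)*20 = 23069*20 = 461380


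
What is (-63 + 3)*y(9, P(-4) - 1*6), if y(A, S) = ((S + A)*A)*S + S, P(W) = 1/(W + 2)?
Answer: 9165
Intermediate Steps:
P(W) = 1/(2 + W)
y(A, S) = S + A*S*(A + S) (y(A, S) = ((A + S)*A)*S + S = (A*(A + S))*S + S = A*S*(A + S) + S = S + A*S*(A + S))
(-63 + 3)*y(9, P(-4) - 1*6) = (-63 + 3)*((1/(2 - 4) - 1*6)*(1 + 9² + 9*(1/(2 - 4) - 1*6))) = -60*(1/(-2) - 6)*(1 + 81 + 9*(1/(-2) - 6)) = -60*(-½ - 6)*(1 + 81 + 9*(-½ - 6)) = -(-390)*(1 + 81 + 9*(-13/2)) = -(-390)*(1 + 81 - 117/2) = -(-390)*47/2 = -60*(-611/4) = 9165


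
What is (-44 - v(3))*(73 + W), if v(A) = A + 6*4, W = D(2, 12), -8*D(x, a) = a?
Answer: -10153/2 ≈ -5076.5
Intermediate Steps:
D(x, a) = -a/8
W = -3/2 (W = -1/8*12 = -3/2 ≈ -1.5000)
v(A) = 24 + A (v(A) = A + 24 = 24 + A)
(-44 - v(3))*(73 + W) = (-44 - (24 + 3))*(73 - 3/2) = (-44 - 1*27)*(143/2) = (-44 - 27)*(143/2) = -71*143/2 = -10153/2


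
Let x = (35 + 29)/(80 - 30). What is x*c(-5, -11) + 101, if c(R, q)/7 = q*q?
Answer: 29629/25 ≈ 1185.2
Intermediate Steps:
c(R, q) = 7*q**2 (c(R, q) = 7*(q*q) = 7*q**2)
x = 32/25 (x = 64/50 = 64*(1/50) = 32/25 ≈ 1.2800)
x*c(-5, -11) + 101 = 32*(7*(-11)**2)/25 + 101 = 32*(7*121)/25 + 101 = (32/25)*847 + 101 = 27104/25 + 101 = 29629/25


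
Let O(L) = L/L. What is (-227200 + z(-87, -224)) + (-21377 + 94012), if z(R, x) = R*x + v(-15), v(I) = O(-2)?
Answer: -135076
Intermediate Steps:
O(L) = 1
v(I) = 1
z(R, x) = 1 + R*x (z(R, x) = R*x + 1 = 1 + R*x)
(-227200 + z(-87, -224)) + (-21377 + 94012) = (-227200 + (1 - 87*(-224))) + (-21377 + 94012) = (-227200 + (1 + 19488)) + 72635 = (-227200 + 19489) + 72635 = -207711 + 72635 = -135076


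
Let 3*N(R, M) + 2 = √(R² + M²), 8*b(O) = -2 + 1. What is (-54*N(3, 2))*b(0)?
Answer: -9/2 + 9*√13/4 ≈ 3.6125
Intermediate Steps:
b(O) = -⅛ (b(O) = (-2 + 1)/8 = (⅛)*(-1) = -⅛)
N(R, M) = -⅔ + √(M² + R²)/3 (N(R, M) = -⅔ + √(R² + M²)/3 = -⅔ + √(M² + R²)/3)
(-54*N(3, 2))*b(0) = -54*(-⅔ + √(2² + 3²)/3)*(-⅛) = -54*(-⅔ + √(4 + 9)/3)*(-⅛) = -54*(-⅔ + √13/3)*(-⅛) = (36 - 18*√13)*(-⅛) = -9/2 + 9*√13/4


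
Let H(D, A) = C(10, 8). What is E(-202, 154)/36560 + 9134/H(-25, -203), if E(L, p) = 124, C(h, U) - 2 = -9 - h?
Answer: -83484233/155380 ≈ -537.29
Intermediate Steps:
C(h, U) = -7 - h (C(h, U) = 2 + (-9 - h) = -7 - h)
H(D, A) = -17 (H(D, A) = -7 - 1*10 = -7 - 10 = -17)
E(-202, 154)/36560 + 9134/H(-25, -203) = 124/36560 + 9134/(-17) = 124*(1/36560) + 9134*(-1/17) = 31/9140 - 9134/17 = -83484233/155380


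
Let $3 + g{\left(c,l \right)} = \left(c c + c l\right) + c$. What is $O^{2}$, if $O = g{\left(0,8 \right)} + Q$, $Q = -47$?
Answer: $2500$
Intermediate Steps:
$g{\left(c,l \right)} = -3 + c + c^{2} + c l$ ($g{\left(c,l \right)} = -3 + \left(\left(c c + c l\right) + c\right) = -3 + \left(\left(c^{2} + c l\right) + c\right) = -3 + \left(c + c^{2} + c l\right) = -3 + c + c^{2} + c l$)
$O = -50$ ($O = \left(-3 + 0 + 0^{2} + 0 \cdot 8\right) - 47 = \left(-3 + 0 + 0 + 0\right) - 47 = -3 - 47 = -50$)
$O^{2} = \left(-50\right)^{2} = 2500$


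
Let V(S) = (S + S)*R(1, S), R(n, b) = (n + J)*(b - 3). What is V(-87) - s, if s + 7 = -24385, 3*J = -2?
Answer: 29612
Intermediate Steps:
J = -2/3 (J = (1/3)*(-2) = -2/3 ≈ -0.66667)
s = -24392 (s = -7 - 24385 = -24392)
R(n, b) = (-3 + b)*(-2/3 + n) (R(n, b) = (n - 2/3)*(b - 3) = (-2/3 + n)*(-3 + b) = (-3 + b)*(-2/3 + n))
V(S) = 2*S*(-1 + S/3) (V(S) = (S + S)*(2 - 3*1 - 2*S/3 + S*1) = (2*S)*(2 - 3 - 2*S/3 + S) = (2*S)*(-1 + S/3) = 2*S*(-1 + S/3))
V(-87) - s = (2/3)*(-87)*(-3 - 87) - 1*(-24392) = (2/3)*(-87)*(-90) + 24392 = 5220 + 24392 = 29612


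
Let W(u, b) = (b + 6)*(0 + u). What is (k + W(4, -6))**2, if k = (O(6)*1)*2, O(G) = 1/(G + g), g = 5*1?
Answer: 4/121 ≈ 0.033058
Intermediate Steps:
W(u, b) = u*(6 + b) (W(u, b) = (6 + b)*u = u*(6 + b))
g = 5
O(G) = 1/(5 + G) (O(G) = 1/(G + 5) = 1/(5 + G))
k = 2/11 (k = (1/(5 + 6))*2 = (1/11)*2 = 2/11 ≈ 0.18182)
(k + W(4, -6))**2 = (2/11 + 4*(6 - 6))**2 = (2/11 + 4*0)**2 = (2/11 + 0)**2 = (2/11)**2 = 4/121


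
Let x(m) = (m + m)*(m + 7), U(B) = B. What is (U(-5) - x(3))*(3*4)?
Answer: -780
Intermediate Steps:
x(m) = 2*m*(7 + m) (x(m) = (2*m)*(7 + m) = 2*m*(7 + m))
(U(-5) - x(3))*(3*4) = (-5 - 2*3*(7 + 3))*(3*4) = (-5 - 2*3*10)*12 = (-5 - 1*60)*12 = (-5 - 60)*12 = -65*12 = -780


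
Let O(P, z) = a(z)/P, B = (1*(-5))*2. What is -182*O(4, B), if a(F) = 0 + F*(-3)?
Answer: -1365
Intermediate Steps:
a(F) = -3*F (a(F) = 0 - 3*F = -3*F)
B = -10 (B = -5*2 = -10)
O(P, z) = -3*z/P (O(P, z) = (-3*z)/P = -3*z/P)
-182*O(4, B) = -(-546)*(-10)/4 = -182*15/2 = -1365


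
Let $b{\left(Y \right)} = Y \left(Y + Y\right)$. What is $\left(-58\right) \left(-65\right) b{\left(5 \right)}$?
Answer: $188500$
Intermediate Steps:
$b{\left(Y \right)} = 2 Y^{2}$ ($b{\left(Y \right)} = Y 2 Y = 2 Y^{2}$)
$\left(-58\right) \left(-65\right) b{\left(5 \right)} = \left(-58\right) \left(-65\right) 2 \cdot 5^{2} = 3770 \cdot 2 \cdot 25 = 3770 \cdot 50 = 188500$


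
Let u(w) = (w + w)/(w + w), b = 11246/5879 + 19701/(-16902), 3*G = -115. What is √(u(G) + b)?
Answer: √212994173973678/11040762 ≈ 1.3219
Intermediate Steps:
G = -115/3 (G = (⅓)*(-115) = -115/3 ≈ -38.333)
b = 8250857/11040762 (b = 11246*(1/5879) + 19701*(-1/16902) = 11246/5879 - 2189/1878 = 8250857/11040762 ≈ 0.74731)
u(w) = 1 (u(w) = (2*w)/((2*w)) = (2*w)*(1/(2*w)) = 1)
√(u(G) + b) = √(1 + 8250857/11040762) = √(19291619/11040762) = √212994173973678/11040762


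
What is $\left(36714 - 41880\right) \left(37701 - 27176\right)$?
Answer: $-54372150$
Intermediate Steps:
$\left(36714 - 41880\right) \left(37701 - 27176\right) = \left(-5166\right) 10525 = -54372150$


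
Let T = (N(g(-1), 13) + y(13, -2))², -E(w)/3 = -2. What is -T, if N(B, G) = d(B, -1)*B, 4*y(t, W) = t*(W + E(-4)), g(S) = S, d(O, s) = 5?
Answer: -64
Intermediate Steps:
E(w) = 6 (E(w) = -3*(-2) = 6)
y(t, W) = t*(6 + W)/4 (y(t, W) = (t*(W + 6))/4 = (t*(6 + W))/4 = t*(6 + W)/4)
N(B, G) = 5*B
T = 64 (T = (5*(-1) + (¼)*13*(6 - 2))² = (-5 + (¼)*13*4)² = (-5 + 13)² = 8² = 64)
-T = -1*64 = -64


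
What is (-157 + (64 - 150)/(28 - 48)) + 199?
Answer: 463/10 ≈ 46.300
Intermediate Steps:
(-157 + (64 - 150)/(28 - 48)) + 199 = (-157 - 86/(-20)) + 199 = (-157 - 86*(-1/20)) + 199 = (-157 + 43/10) + 199 = -1527/10 + 199 = 463/10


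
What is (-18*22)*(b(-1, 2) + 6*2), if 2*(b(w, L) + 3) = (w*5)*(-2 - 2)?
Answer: -7524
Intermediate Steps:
b(w, L) = -3 - 10*w (b(w, L) = -3 + ((w*5)*(-2 - 2))/2 = -3 + ((5*w)*(-4))/2 = -3 + (-20*w)/2 = -3 - 10*w)
(-18*22)*(b(-1, 2) + 6*2) = (-18*22)*((-3 - 10*(-1)) + 6*2) = -396*((-3 + 10) + 12) = -396*(7 + 12) = -396*19 = -7524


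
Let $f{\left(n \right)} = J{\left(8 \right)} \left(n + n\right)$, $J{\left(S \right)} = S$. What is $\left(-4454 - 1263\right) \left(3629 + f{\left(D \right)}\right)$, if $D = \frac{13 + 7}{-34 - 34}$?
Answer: $- \frac{352241521}{17} \approx -2.072 \cdot 10^{7}$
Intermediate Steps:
$D = - \frac{5}{17}$ ($D = \frac{20}{-68} = 20 \left(- \frac{1}{68}\right) = - \frac{5}{17} \approx -0.29412$)
$f{\left(n \right)} = 16 n$ ($f{\left(n \right)} = 8 \left(n + n\right) = 8 \cdot 2 n = 16 n$)
$\left(-4454 - 1263\right) \left(3629 + f{\left(D \right)}\right) = \left(-4454 - 1263\right) \left(3629 + 16 \left(- \frac{5}{17}\right)\right) = - 5717 \left(3629 - \frac{80}{17}\right) = \left(-5717\right) \frac{61613}{17} = - \frac{352241521}{17}$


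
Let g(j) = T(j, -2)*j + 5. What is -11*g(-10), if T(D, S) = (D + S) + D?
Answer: -2475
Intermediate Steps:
T(D, S) = S + 2*D
g(j) = 5 + j*(-2 + 2*j) (g(j) = (-2 + 2*j)*j + 5 = j*(-2 + 2*j) + 5 = 5 + j*(-2 + 2*j))
-11*g(-10) = -11*(5 + 2*(-10)*(-1 - 10)) = -11*(5 + 2*(-10)*(-11)) = -11*(5 + 220) = -11*225 = -2475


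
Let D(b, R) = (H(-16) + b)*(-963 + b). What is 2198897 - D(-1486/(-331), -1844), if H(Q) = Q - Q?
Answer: 241384812979/109561 ≈ 2.2032e+6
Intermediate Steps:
H(Q) = 0
D(b, R) = b*(-963 + b) (D(b, R) = (0 + b)*(-963 + b) = b*(-963 + b))
2198897 - D(-1486/(-331), -1844) = 2198897 - (-1486/(-331))*(-963 - 1486/(-331)) = 2198897 - (-1486*(-1/331))*(-963 - 1486*(-1/331)) = 2198897 - 1486*(-963 + 1486/331)/331 = 2198897 - 1486*(-317267)/(331*331) = 2198897 - 1*(-471458762/109561) = 2198897 + 471458762/109561 = 241384812979/109561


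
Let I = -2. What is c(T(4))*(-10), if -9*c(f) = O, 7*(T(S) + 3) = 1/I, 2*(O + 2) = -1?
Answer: -25/9 ≈ -2.7778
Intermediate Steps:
O = -5/2 (O = -2 + (½)*(-1) = -2 - ½ = -5/2 ≈ -2.5000)
T(S) = -43/14 (T(S) = -3 + (⅐)/(-2) = -3 + (⅐)*(-½) = -3 - 1/14 = -43/14)
c(f) = 5/18 (c(f) = -⅑*(-5/2) = 5/18)
c(T(4))*(-10) = (5/18)*(-10) = -25/9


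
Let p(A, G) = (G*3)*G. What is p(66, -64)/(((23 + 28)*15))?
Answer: 4096/255 ≈ 16.063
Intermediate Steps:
p(A, G) = 3*G² (p(A, G) = (3*G)*G = 3*G²)
p(66, -64)/(((23 + 28)*15)) = (3*(-64)²)/(((23 + 28)*15)) = (3*4096)/((51*15)) = 12288/765 = 12288*(1/765) = 4096/255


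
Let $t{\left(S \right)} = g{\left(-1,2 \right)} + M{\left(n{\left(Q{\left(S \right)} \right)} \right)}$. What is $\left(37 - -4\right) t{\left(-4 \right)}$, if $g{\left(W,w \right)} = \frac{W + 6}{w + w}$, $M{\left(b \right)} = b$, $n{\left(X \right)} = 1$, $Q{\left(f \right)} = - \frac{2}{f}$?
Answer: $\frac{369}{4} \approx 92.25$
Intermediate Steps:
$g{\left(W,w \right)} = \frac{6 + W}{2 w}$
$t{\left(S \right)} = \frac{9}{4}$ ($t{\left(S \right)} = \frac{6 - 1}{2 \cdot 2} + 1 = \frac{1}{2} \cdot \frac{1}{2} \cdot 5 + 1 = \frac{5}{4} + 1 = \frac{9}{4}$)
$\left(37 - -4\right) t{\left(-4 \right)} = \left(37 - -4\right) \frac{9}{4} = \left(37 + 4\right) \frac{9}{4} = 41 \cdot \frac{9}{4} = \frac{369}{4}$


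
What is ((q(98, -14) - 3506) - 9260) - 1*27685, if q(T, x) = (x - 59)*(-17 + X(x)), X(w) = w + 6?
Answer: -38626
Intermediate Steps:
X(w) = 6 + w
q(T, x) = (-59 + x)*(-11 + x) (q(T, x) = (x - 59)*(-17 + (6 + x)) = (-59 + x)*(-11 + x))
((q(98, -14) - 3506) - 9260) - 1*27685 = (((649 + (-14)² - 70*(-14)) - 3506) - 9260) - 1*27685 = (((649 + 196 + 980) - 3506) - 9260) - 27685 = ((1825 - 3506) - 9260) - 27685 = (-1681 - 9260) - 27685 = -10941 - 27685 = -38626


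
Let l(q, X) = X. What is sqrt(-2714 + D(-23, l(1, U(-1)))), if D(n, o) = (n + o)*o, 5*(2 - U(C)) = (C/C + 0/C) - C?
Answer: 3*I*sqrt(7634)/5 ≈ 52.424*I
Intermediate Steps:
U(C) = 9/5 + C/5 (U(C) = 2 - ((C/C + 0/C) - C)/5 = 2 - ((1 + 0) - C)/5 = 2 - (1 - C)/5 = 2 + (-1/5 + C/5) = 9/5 + C/5)
D(n, o) = o*(n + o)
sqrt(-2714 + D(-23, l(1, U(-1)))) = sqrt(-2714 + (9/5 + (1/5)*(-1))*(-23 + (9/5 + (1/5)*(-1)))) = sqrt(-2714 + (9/5 - 1/5)*(-23 + (9/5 - 1/5))) = sqrt(-2714 + 8*(-23 + 8/5)/5) = sqrt(-2714 + (8/5)*(-107/5)) = sqrt(-2714 - 856/25) = sqrt(-68706/25) = 3*I*sqrt(7634)/5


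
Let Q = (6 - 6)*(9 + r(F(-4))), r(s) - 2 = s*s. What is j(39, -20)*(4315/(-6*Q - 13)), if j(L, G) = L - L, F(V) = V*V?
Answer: 0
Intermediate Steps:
F(V) = V²
r(s) = 2 + s² (r(s) = 2 + s*s = 2 + s²)
j(L, G) = 0
Q = 0 (Q = (6 - 6)*(9 + (2 + ((-4)²)²)) = 0*(9 + (2 + 16²)) = 0*(9 + (2 + 256)) = 0*(9 + 258) = 0*267 = 0)
j(39, -20)*(4315/(-6*Q - 13)) = 0*(4315/(-6*0 - 13)) = 0*(4315/(0 - 13)) = 0*(4315/(-13)) = 0*(4315*(-1/13)) = 0*(-4315/13) = 0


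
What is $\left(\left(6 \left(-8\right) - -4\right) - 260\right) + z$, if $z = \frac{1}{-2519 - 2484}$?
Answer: $- \frac{1520913}{5003} \approx -304.0$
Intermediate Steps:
$z = - \frac{1}{5003}$ ($z = \frac{1}{-5003} = - \frac{1}{5003} \approx -0.00019988$)
$\left(\left(6 \left(-8\right) - -4\right) - 260\right) + z = \left(\left(6 \left(-8\right) - -4\right) - 260\right) - \frac{1}{5003} = \left(\left(-48 + 4\right) - 260\right) - \frac{1}{5003} = \left(-44 - 260\right) - \frac{1}{5003} = -304 - \frac{1}{5003} = - \frac{1520913}{5003}$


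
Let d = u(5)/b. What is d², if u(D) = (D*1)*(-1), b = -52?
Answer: 25/2704 ≈ 0.0092456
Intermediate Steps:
u(D) = -D (u(D) = D*(-1) = -D)
d = 5/52 (d = -1*5/(-52) = -5*(-1/52) = 5/52 ≈ 0.096154)
d² = (5/52)² = 25/2704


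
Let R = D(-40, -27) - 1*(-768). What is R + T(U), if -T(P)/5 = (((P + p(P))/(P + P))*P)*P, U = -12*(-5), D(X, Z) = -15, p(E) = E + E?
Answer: -26247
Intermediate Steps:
p(E) = 2*E
R = 753 (R = -15 - 1*(-768) = -15 + 768 = 753)
U = 60
T(P) = -15*P²/2 (T(P) = -5*((P + 2*P)/(P + P))*P*P = -5*((3*P)/((2*P)))*P*P = -5*((3*P)*(1/(2*P)))*P*P = -5*3*P/2*P = -15*P²/2)
R + T(U) = 753 - 15/2*60² = 753 - 15/2*3600 = 753 - 27000 = -26247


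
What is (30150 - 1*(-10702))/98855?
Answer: 40852/98855 ≈ 0.41325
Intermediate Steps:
(30150 - 1*(-10702))/98855 = (30150 + 10702)*(1/98855) = 40852*(1/98855) = 40852/98855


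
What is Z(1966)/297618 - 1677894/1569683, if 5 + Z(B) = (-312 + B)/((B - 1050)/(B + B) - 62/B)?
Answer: -24081245759045/23124712797153 ≈ -1.0414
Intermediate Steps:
Z(B) = -5 + (-312 + B)/(-62/B + (-1050 + B)/(2*B)) (Z(B) = -5 + (-312 + B)/((B - 1050)/(B + B) - 62/B) = -5 + (-312 + B)/((-1050 + B)/((2*B)) - 62/B) = -5 + (-312 + B)/((-1050 + B)*(1/(2*B)) - 62/B) = -5 + (-312 + B)/((-1050 + B)/(2*B) - 62/B) = -5 + (-312 + B)/(-62/B + (-1050 + B)/(2*B)))
Z(1966)/297618 - 1677894/1569683 = ((5870 - 629*1966 + 2*1966**2)/(-1174 + 1966))/297618 - 1677894/1569683 = ((5870 - 1236614 + 2*3865156)/792)*(1/297618) - 1677894*1/1569683 = ((5870 - 1236614 + 7730312)/792)*(1/297618) - 1677894/1569683 = ((1/792)*6499568)*(1/297618) - 1677894/1569683 = (812446/99)*(1/297618) - 1677894/1569683 = 406223/14732091 - 1677894/1569683 = -24081245759045/23124712797153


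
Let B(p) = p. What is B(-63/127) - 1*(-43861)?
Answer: 5570284/127 ≈ 43861.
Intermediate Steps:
B(-63/127) - 1*(-43861) = -63/127 - 1*(-43861) = -63*1/127 + 43861 = -63/127 + 43861 = 5570284/127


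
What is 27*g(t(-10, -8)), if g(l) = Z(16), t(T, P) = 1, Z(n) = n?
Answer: 432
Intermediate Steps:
g(l) = 16
27*g(t(-10, -8)) = 27*16 = 432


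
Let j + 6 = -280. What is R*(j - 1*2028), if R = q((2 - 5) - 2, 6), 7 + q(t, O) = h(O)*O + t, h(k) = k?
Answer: -55536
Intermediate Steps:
j = -286 (j = -6 - 280 = -286)
q(t, O) = -7 + t + O**2 (q(t, O) = -7 + (O*O + t) = -7 + (O**2 + t) = -7 + (t + O**2) = -7 + t + O**2)
R = 24 (R = -7 + ((2 - 5) - 2) + 6**2 = -7 + (-3 - 2) + 36 = -7 - 5 + 36 = 24)
R*(j - 1*2028) = 24*(-286 - 1*2028) = 24*(-286 - 2028) = 24*(-2314) = -55536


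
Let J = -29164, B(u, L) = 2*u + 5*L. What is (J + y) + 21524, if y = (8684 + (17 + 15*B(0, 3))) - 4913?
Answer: -3627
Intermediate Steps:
y = 4013 (y = (8684 + (17 + 15*(2*0 + 5*3))) - 4913 = (8684 + (17 + 15*(0 + 15))) - 4913 = (8684 + (17 + 15*15)) - 4913 = (8684 + (17 + 225)) - 4913 = (8684 + 242) - 4913 = 8926 - 4913 = 4013)
(J + y) + 21524 = (-29164 + 4013) + 21524 = -25151 + 21524 = -3627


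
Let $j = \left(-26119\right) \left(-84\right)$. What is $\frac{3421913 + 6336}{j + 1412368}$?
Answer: $\frac{3428249}{3606364} \approx 0.95061$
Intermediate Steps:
$j = 2193996$
$\frac{3421913 + 6336}{j + 1412368} = \frac{3421913 + 6336}{2193996 + 1412368} = \frac{3428249}{3606364}$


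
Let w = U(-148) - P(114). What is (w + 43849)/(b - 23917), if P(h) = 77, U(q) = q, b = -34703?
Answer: -10906/14655 ≈ -0.74418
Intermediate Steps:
w = -225 (w = -148 - 1*77 = -148 - 77 = -225)
(w + 43849)/(b - 23917) = (-225 + 43849)/(-34703 - 23917) = 43624/(-58620) = 43624*(-1/58620) = -10906/14655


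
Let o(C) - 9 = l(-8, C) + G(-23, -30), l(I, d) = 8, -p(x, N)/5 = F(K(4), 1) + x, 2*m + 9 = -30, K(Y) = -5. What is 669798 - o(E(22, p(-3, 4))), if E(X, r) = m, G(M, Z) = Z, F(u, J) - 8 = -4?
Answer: 669811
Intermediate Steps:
F(u, J) = 4 (F(u, J) = 8 - 4 = 4)
m = -39/2 (m = -9/2 + (½)*(-30) = -9/2 - 15 = -39/2 ≈ -19.500)
p(x, N) = -20 - 5*x (p(x, N) = -5*(4 + x) = -20 - 5*x)
E(X, r) = -39/2
o(C) = -13 (o(C) = 9 + (8 - 30) = 9 - 22 = -13)
669798 - o(E(22, p(-3, 4))) = 669798 - 1*(-13) = 669798 + 13 = 669811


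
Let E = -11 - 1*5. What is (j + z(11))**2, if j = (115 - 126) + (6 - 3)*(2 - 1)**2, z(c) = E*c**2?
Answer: 3779136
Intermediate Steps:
E = -16 (E = -11 - 5 = -16)
z(c) = -16*c**2
j = -8 (j = -11 + 3*1**2 = -11 + 3*1 = -11 + 3 = -8)
(j + z(11))**2 = (-8 - 16*11**2)**2 = (-8 - 16*121)**2 = (-8 - 1936)**2 = (-1944)**2 = 3779136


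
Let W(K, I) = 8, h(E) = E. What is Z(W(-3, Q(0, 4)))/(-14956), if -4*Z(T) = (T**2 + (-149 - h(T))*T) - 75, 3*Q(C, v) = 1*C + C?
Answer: -1267/59824 ≈ -0.021179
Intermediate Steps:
Q(C, v) = 2*C/3 (Q(C, v) = (1*C + C)/3 = (C + C)/3 = (2*C)/3 = 2*C/3)
Z(T) = 75/4 - T**2/4 - T*(-149 - T)/4 (Z(T) = -((T**2 + (-149 - T)*T) - 75)/4 = -((T**2 + T*(-149 - T)) - 75)/4 = -(-75 + T**2 + T*(-149 - T))/4 = 75/4 - T**2/4 - T*(-149 - T)/4)
Z(W(-3, Q(0, 4)))/(-14956) = (75/4 + (149/4)*8)/(-14956) = (75/4 + 298)*(-1/14956) = (1267/4)*(-1/14956) = -1267/59824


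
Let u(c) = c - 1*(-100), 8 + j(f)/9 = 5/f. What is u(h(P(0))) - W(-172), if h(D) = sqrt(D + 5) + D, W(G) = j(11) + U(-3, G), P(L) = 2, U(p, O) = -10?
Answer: 1979/11 + sqrt(7) ≈ 182.55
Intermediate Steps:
j(f) = -72 + 45/f (j(f) = -72 + 9*(5/f) = -72 + 45/f)
W(G) = -857/11 (W(G) = (-72 + 45/11) - 10 = -747/11 - 10 = -857/11)
h(D) = D + sqrt(5 + D) (h(D) = sqrt(5 + D) + D = D + sqrt(5 + D))
u(c) = 100 + c (u(c) = c + 100 = 100 + c)
u(h(P(0))) - W(-172) = (100 + (2 + sqrt(5 + 2))) - 1*(-857/11) = (100 + (2 + sqrt(7))) + 857/11 = (102 + sqrt(7)) + 857/11 = 1979/11 + sqrt(7)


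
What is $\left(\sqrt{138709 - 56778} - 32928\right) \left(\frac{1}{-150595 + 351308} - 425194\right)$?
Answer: $\frac{2810140168233888}{200713} - \frac{85341963321 \sqrt{81931}}{200713} \approx 1.3879 \cdot 10^{10}$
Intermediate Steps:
$\left(\sqrt{138709 - 56778} - 32928\right) \left(\frac{1}{-150595 + 351308} - 425194\right) = \left(\sqrt{81931} - 32928\right) \left(\frac{1}{200713} - 425194\right) = \left(-32928 + \sqrt{81931}\right) \left(\frac{1}{200713} - 425194\right) = \left(-32928 + \sqrt{81931}\right) \left(- \frac{85341963321}{200713}\right) = \frac{2810140168233888}{200713} - \frac{85341963321 \sqrt{81931}}{200713}$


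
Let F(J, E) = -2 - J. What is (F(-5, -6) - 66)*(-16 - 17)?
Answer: 2079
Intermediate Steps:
(F(-5, -6) - 66)*(-16 - 17) = ((-2 - 1*(-5)) - 66)*(-16 - 17) = ((-2 + 5) - 66)*(-33) = (3 - 66)*(-33) = -63*(-33) = 2079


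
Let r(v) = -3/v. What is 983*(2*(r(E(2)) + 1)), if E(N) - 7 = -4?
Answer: 0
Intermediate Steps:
E(N) = 3 (E(N) = 7 - 4 = 3)
983*(2*(r(E(2)) + 1)) = 983*(2*(-3/3 + 1)) = 983*(2*(-3*⅓ + 1)) = 983*(2*(-1 + 1)) = 983*(2*0) = 983*0 = 0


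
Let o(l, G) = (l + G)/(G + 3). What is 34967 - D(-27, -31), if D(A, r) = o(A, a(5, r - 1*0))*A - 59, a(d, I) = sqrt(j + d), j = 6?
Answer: 36268 - 405*sqrt(11) ≈ 34925.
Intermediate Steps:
a(d, I) = sqrt(6 + d)
o(l, G) = (G + l)/(3 + G)
D(A, r) = -59 + A*(A + sqrt(11))/(3 + sqrt(11)) (D(A, r) = ((sqrt(6 + 5) + A)/(3 + sqrt(6 + 5)))*A - 59 = ((sqrt(11) + A)/(3 + sqrt(11)))*A - 59 = ((A + sqrt(11))/(3 + sqrt(11)))*A - 59 = A*(A + sqrt(11))/(3 + sqrt(11)) - 59 = -59 + A*(A + sqrt(11))/(3 + sqrt(11)))
34967 - D(-27, -31) = 34967 - (-59 - 27*(-27 + sqrt(11))/(3 + sqrt(11))) = 34967 + (59 + 27*(-27 + sqrt(11))/(3 + sqrt(11))) = 35026 + 27*(-27 + sqrt(11))/(3 + sqrt(11))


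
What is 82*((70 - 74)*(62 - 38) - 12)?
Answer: -8856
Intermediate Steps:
82*((70 - 74)*(62 - 38) - 12) = 82*(-4*24 - 12) = 82*(-96 - 12) = 82*(-108) = -8856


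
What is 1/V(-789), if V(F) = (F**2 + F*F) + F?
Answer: 1/1244253 ≈ 8.0370e-7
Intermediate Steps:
V(F) = F + 2*F**2 (V(F) = (F**2 + F**2) + F = 2*F**2 + F = F + 2*F**2)
1/V(-789) = 1/(-789*(1 + 2*(-789))) = 1/(-789*(1 - 1578)) = 1/(-789*(-1577)) = 1/1244253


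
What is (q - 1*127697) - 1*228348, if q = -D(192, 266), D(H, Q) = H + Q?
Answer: -356503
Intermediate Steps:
q = -458 (q = -(192 + 266) = -1*458 = -458)
(q - 1*127697) - 1*228348 = (-458 - 1*127697) - 1*228348 = (-458 - 127697) - 228348 = -128155 - 228348 = -356503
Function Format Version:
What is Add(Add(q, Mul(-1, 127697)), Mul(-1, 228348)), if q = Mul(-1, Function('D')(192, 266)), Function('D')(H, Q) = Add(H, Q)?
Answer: -356503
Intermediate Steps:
q = -458 (q = Mul(-1, Add(192, 266)) = Mul(-1, 458) = -458)
Add(Add(q, Mul(-1, 127697)), Mul(-1, 228348)) = Add(Add(-458, Mul(-1, 127697)), Mul(-1, 228348)) = Add(Add(-458, -127697), -228348) = Add(-128155, -228348) = -356503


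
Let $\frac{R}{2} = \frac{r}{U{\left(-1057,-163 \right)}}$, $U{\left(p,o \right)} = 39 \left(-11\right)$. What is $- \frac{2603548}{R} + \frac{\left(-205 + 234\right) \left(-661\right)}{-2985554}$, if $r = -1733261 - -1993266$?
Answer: $\frac{1667320593765329}{776258967770} \approx 2147.9$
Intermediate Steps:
$U{\left(p,o \right)} = -429$
$r = 260005$ ($r = -1733261 + 1993266 = 260005$)
$R = - \frac{520010}{429}$ ($R = 2 \frac{260005}{-429} = 2 \cdot 260005 \left(- \frac{1}{429}\right) = 2 \left(- \frac{260005}{429}\right) = - \frac{520010}{429} \approx -1212.1$)
$- \frac{2603548}{R} + \frac{\left(-205 + 234\right) \left(-661\right)}{-2985554} = - \frac{2603548}{- \frac{520010}{429}} + \frac{\left(-205 + 234\right) \left(-661\right)}{-2985554} = \left(-2603548\right) \left(- \frac{429}{520010}\right) + 29 \left(-661\right) \left(- \frac{1}{2985554}\right) = \frac{558461046}{260005} - - \frac{19169}{2985554} = \frac{558461046}{260005} + \frac{19169}{2985554} = \frac{1667320593765329}{776258967770}$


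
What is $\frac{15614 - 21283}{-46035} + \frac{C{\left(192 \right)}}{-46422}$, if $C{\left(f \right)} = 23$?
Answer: $\frac{29123057}{237448530} \approx 0.12265$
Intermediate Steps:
$\frac{15614 - 21283}{-46035} + \frac{C{\left(192 \right)}}{-46422} = \frac{15614 - 21283}{-46035} + \frac{23}{-46422} = \left(-5669\right) \left(- \frac{1}{46035}\right) + 23 \left(- \frac{1}{46422}\right) = \frac{5669}{46035} - \frac{23}{46422} = \frac{29123057}{237448530}$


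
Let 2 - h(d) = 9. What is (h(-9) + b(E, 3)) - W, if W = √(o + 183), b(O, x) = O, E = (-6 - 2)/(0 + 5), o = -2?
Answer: -43/5 - √181 ≈ -22.054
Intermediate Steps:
h(d) = -7 (h(d) = 2 - 1*9 = 2 - 9 = -7)
E = -8/5 ≈ -1.6000
W = √181 (W = √(-2 + 183) = √181 ≈ 13.454)
(h(-9) + b(E, 3)) - W = (-7 - 8/5) - √181 = -43/5 - √181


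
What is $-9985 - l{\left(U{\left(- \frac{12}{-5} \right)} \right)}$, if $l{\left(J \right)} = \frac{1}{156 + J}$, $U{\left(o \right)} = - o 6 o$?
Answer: $- \frac{30314485}{3036} \approx -9985.0$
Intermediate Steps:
$U{\left(o \right)} = - 6 o^{2}$ ($U{\left(o \right)} = - 6 o o = - 6 o^{2}$)
$-9985 - l{\left(U{\left(- \frac{12}{-5} \right)} \right)} = -9985 - \frac{1}{156 - 6 \left(- \frac{12}{-5}\right)^{2}} = -9985 - \frac{1}{156 - 6 \left(\left(-12\right) \left(- \frac{1}{5}\right)\right)^{2}} = -9985 - \frac{1}{156 - 6 \left(\frac{12}{5}\right)^{2}} = -9985 - \frac{1}{156 - \frac{864}{25}} = -9985 - \frac{1}{\frac{3036}{25}} = -9985 - \frac{25}{3036} = - \frac{30314485}{3036}$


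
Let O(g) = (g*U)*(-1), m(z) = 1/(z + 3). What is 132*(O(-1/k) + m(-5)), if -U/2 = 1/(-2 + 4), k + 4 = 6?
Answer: -132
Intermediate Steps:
k = 2 (k = -4 + 6 = 2)
m(z) = 1/(3 + z)
U = -1 (U = -2/(-2 + 4) = -2/2 = -2*1/2 = -1)
O(g) = g (O(g) = (g*(-1))*(-1) = -g*(-1) = g)
132*(O(-1/k) + m(-5)) = 132*(-1/2 + 1/(3 - 5)) = 132*(-1*1/2 + 1/(-2)) = 132*(-1/2 - 1/2) = 132*(-1) = -132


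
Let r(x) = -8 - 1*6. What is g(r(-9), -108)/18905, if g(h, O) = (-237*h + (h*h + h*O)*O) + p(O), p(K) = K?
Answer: -181254/18905 ≈ -9.5876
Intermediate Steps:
r(x) = -14 (r(x) = -8 - 6 = -14)
g(h, O) = O - 237*h + O*(h**2 + O*h) (g(h, O) = (-237*h + (h*h + h*O)*O) + O = (-237*h + (h**2 + O*h)*O) + O = (-237*h + O*(h**2 + O*h)) + O = O - 237*h + O*(h**2 + O*h))
g(r(-9), -108)/18905 = (-108 - 237*(-14) - 108*(-14)**2 - 14*(-108)**2)/18905 = (-108 + 3318 - 108*196 - 14*11664)*(1/18905) = (-108 + 3318 - 21168 - 163296)*(1/18905) = -181254*1/18905 = -181254/18905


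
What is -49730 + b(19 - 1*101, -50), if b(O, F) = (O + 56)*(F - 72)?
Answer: -46558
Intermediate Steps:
b(O, F) = (-72 + F)*(56 + O) (b(O, F) = (56 + O)*(-72 + F) = (-72 + F)*(56 + O))
-49730 + b(19 - 1*101, -50) = -49730 + (-4032 - 72*(19 - 1*101) + 56*(-50) - 50*(19 - 1*101)) = -49730 + (-4032 - 72*(19 - 101) - 2800 - 50*(19 - 101)) = -49730 + (-4032 - 72*(-82) - 2800 - 50*(-82)) = -49730 + (-4032 + 5904 - 2800 + 4100) = -49730 + 3172 = -46558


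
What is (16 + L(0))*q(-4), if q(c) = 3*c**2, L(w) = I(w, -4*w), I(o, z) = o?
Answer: 768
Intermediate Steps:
L(w) = w
(16 + L(0))*q(-4) = (16 + 0)*(3*(-4)**2) = 16*(3*16) = 16*48 = 768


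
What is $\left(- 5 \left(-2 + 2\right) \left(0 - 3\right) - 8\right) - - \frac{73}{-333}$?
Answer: $- \frac{2737}{333} \approx -8.2192$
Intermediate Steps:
$\left(- 5 \left(-2 + 2\right) \left(0 - 3\right) - 8\right) - - \frac{73}{-333} = \left(- 5 \cdot 0 \left(-3\right) - 8\right) - \left(-73\right) \left(- \frac{1}{333}\right) = \left(\left(-5\right) 0 - 8\right) - \frac{73}{333} = \left(0 - 8\right) - \frac{73}{333} = -8 - \frac{73}{333} = - \frac{2737}{333}$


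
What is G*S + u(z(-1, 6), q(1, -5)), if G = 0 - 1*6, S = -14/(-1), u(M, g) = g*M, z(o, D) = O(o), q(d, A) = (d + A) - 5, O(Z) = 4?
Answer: -120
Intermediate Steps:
q(d, A) = -5 + A + d (q(d, A) = (A + d) - 5 = -5 + A + d)
z(o, D) = 4
u(M, g) = M*g
S = 14 (S = -14*(-1) = 14)
G = -6 (G = 0 - 6 = -6)
G*S + u(z(-1, 6), q(1, -5)) = -6*14 + 4*(-5 - 5 + 1) = -84 + 4*(-9) = -84 - 36 = -120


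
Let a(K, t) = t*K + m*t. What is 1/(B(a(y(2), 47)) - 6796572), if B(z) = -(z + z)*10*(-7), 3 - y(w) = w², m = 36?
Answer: -1/6566272 ≈ -1.5229e-7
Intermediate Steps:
y(w) = 3 - w²
a(K, t) = 36*t + K*t (a(K, t) = t*K + 36*t = K*t + 36*t = 36*t + K*t)
B(z) = 140*z (B(z) = -(2*z)*10*(-7) = -20*z*(-7) = -(-140)*z = 140*z)
1/(B(a(y(2), 47)) - 6796572) = 1/(140*(47*(36 + (3 - 1*2²))) - 6796572) = 1/(140*(47*(36 + (3 - 1*4))) - 6796572) = 1/(140*(47*(36 + (3 - 4))) - 6796572) = 1/(140*(47*(36 - 1)) - 6796572) = 1/(140*(47*35) - 6796572) = 1/(140*1645 - 6796572) = 1/(230300 - 6796572) = 1/(-6566272) = -1/6566272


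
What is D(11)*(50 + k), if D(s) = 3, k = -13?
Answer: 111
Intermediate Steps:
D(11)*(50 + k) = 3*(50 - 13) = 3*37 = 111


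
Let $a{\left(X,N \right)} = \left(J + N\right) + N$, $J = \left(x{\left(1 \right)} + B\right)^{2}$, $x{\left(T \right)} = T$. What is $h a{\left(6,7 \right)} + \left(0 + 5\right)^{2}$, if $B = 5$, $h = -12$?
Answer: $-575$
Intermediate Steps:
$J = 36$ ($J = \left(1 + 5\right)^{2} = 6^{2} = 36$)
$a{\left(X,N \right)} = 36 + 2 N$ ($a{\left(X,N \right)} = \left(36 + N\right) + N = 36 + 2 N$)
$h a{\left(6,7 \right)} + \left(0 + 5\right)^{2} = - 12 \left(36 + 2 \cdot 7\right) + \left(0 + 5\right)^{2} = - 12 \left(36 + 14\right) + 5^{2} = \left(-12\right) 50 + 25 = -600 + 25 = -575$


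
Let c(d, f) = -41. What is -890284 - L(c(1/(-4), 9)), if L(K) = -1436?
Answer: -888848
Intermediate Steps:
-890284 - L(c(1/(-4), 9)) = -890284 - 1*(-1436) = -890284 + 1436 = -888848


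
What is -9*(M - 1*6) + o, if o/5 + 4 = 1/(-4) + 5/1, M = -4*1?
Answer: 375/4 ≈ 93.750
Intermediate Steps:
M = -4
o = 15/4 (o = -20 + 5*(1/(-4) + 5/1) = -20 + 5*(1*(-1/4) + 5*1) = -20 + 5*(-1/4 + 5) = -20 + 5*(19/4) = -20 + 95/4 = 15/4 ≈ 3.7500)
-9*(M - 1*6) + o = -9*(-4 - 1*6) + 15/4 = -9*(-4 - 6) + 15/4 = -9*(-10) + 15/4 = 90 + 15/4 = 375/4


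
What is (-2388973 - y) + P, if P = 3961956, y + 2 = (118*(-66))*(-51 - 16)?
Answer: 1051189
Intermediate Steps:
y = 521794 (y = -2 + (118*(-66))*(-51 - 16) = -2 - 7788*(-67) = -2 + 521796 = 521794)
(-2388973 - y) + P = (-2388973 - 1*521794) + 3961956 = (-2388973 - 521794) + 3961956 = -2910767 + 3961956 = 1051189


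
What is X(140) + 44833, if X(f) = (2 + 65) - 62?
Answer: 44838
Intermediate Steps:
X(f) = 5 (X(f) = 67 - 62 = 5)
X(140) + 44833 = 5 + 44833 = 44838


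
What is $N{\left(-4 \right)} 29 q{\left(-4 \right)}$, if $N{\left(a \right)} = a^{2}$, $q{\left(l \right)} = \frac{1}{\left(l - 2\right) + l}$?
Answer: $- \frac{232}{5} \approx -46.4$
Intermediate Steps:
$q{\left(l \right)} = \frac{1}{-2 + 2 l}$ ($q{\left(l \right)} = \frac{1}{\left(l - 2\right) + l} = \frac{1}{\left(-2 + l\right) + l} = \frac{1}{-2 + 2 l}$)
$N{\left(-4 \right)} 29 q{\left(-4 \right)} = \left(-4\right)^{2} \cdot 29 \frac{1}{2 \left(-1 - 4\right)} = 16 \cdot 29 \frac{1}{2 \left(-5\right)} = 464 \cdot \frac{1}{2} \left(- \frac{1}{5}\right) = 464 \left(- \frac{1}{10}\right) = - \frac{232}{5}$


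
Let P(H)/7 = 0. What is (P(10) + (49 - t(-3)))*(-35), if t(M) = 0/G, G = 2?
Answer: -1715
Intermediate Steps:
t(M) = 0 (t(M) = 0/2 = 0*(1/2) = 0)
P(H) = 0 (P(H) = 7*0 = 0)
(P(10) + (49 - t(-3)))*(-35) = (0 + (49 - 1*0))*(-35) = (0 + (49 + 0))*(-35) = (0 + 49)*(-35) = 49*(-35) = -1715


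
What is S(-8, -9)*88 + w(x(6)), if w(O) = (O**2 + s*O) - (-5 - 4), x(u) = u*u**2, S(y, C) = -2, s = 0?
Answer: 46489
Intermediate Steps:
x(u) = u**3
w(O) = 9 + O**2 (w(O) = (O**2 + 0*O) - (-5 - 4) = (O**2 + 0) - 1*(-9) = O**2 + 9 = 9 + O**2)
S(-8, -9)*88 + w(x(6)) = -2*88 + (9 + (6**3)**2) = -176 + (9 + 216**2) = -176 + (9 + 46656) = -176 + 46665 = 46489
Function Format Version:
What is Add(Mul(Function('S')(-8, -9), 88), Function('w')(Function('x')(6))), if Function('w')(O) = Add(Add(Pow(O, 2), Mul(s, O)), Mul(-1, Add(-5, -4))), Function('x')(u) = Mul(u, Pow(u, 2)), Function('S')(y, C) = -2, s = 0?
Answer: 46489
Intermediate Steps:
Function('x')(u) = Pow(u, 3)
Function('w')(O) = Add(9, Pow(O, 2)) (Function('w')(O) = Add(Add(Pow(O, 2), Mul(0, O)), Mul(-1, Add(-5, -4))) = Add(Add(Pow(O, 2), 0), Mul(-1, -9)) = Add(Pow(O, 2), 9) = Add(9, Pow(O, 2)))
Add(Mul(Function('S')(-8, -9), 88), Function('w')(Function('x')(6))) = Add(Mul(-2, 88), Add(9, Pow(Pow(6, 3), 2))) = Add(-176, Add(9, Pow(216, 2))) = Add(-176, Add(9, 46656)) = Add(-176, 46665) = 46489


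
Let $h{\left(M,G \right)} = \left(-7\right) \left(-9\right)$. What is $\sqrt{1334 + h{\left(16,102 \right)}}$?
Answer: $\sqrt{1397} \approx 37.376$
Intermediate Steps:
$h{\left(M,G \right)} = 63$
$\sqrt{1334 + h{\left(16,102 \right)}} = \sqrt{1334 + 63} = \sqrt{1397}$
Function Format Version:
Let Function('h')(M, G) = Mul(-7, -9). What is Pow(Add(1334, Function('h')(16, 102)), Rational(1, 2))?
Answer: Pow(1397, Rational(1, 2)) ≈ 37.376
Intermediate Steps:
Function('h')(M, G) = 63
Pow(Add(1334, Function('h')(16, 102)), Rational(1, 2)) = Pow(Add(1334, 63), Rational(1, 2)) = Pow(1397, Rational(1, 2))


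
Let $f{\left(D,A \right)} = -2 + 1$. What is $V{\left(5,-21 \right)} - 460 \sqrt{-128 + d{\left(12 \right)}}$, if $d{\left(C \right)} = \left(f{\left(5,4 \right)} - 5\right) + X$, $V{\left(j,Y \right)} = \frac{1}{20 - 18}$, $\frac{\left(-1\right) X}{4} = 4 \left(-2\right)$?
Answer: $\frac{1}{2} - 460 i \sqrt{102} \approx 0.5 - 4645.8 i$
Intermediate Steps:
$X = 32$ ($X = - 4 \cdot 4 \left(-2\right) = \left(-4\right) \left(-8\right) = 32$)
$V{\left(j,Y \right)} = \frac{1}{2}$
$f{\left(D,A \right)} = -1$
$d{\left(C \right)} = 26$ ($d{\left(C \right)} = \left(-1 - 5\right) + 32 = -6 + 32 = 26$)
$V{\left(5,-21 \right)} - 460 \sqrt{-128 + d{\left(12 \right)}} = \frac{1}{2} - 460 \sqrt{-128 + 26} = \frac{1}{2} - 460 \sqrt{-102} = \frac{1}{2} - 460 i \sqrt{102}$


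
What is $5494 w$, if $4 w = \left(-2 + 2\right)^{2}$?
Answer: $0$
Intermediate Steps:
$w = 0$ ($w = \frac{\left(-2 + 2\right)^{2}}{4} = \frac{0^{2}}{4} = \frac{1}{4} \cdot 0 = 0$)
$5494 w = 5494 \cdot 0 = 0$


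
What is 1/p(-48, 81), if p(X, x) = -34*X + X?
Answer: 1/1584 ≈ 0.00063131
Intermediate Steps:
p(X, x) = -33*X
1/p(-48, 81) = 1/(-33*(-48)) = 1/1584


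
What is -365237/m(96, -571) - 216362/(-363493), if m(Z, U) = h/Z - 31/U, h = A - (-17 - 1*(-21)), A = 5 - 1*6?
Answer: -7277432038992454/43982653 ≈ -1.6546e+8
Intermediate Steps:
A = -1 (A = 5 - 6 = -1)
h = -5 (h = -1 - (-17 - 1*(-21)) = -1 - (-17 + 21) = -1 - 1*4 = -1 - 4 = -5)
m(Z, U) = -31/U - 5/Z (m(Z, U) = -5/Z - 31/U = -31/U - 5/Z)
-365237/m(96, -571) - 216362/(-363493) = -365237/(-31/(-571) - 5/96) - 216362/(-363493) = -365237/(-31*(-1/571) - 5*1/96) - 216362*(-1/363493) = -365237/(31/571 - 5/96) + 216362/363493 = -365237/121/54816 + 216362/363493 = -365237*54816/121 + 216362/363493 = -20020831392/121 + 216362/363493 = -7277432038992454/43982653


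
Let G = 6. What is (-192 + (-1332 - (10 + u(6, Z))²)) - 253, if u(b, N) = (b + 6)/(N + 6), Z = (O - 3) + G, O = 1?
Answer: -47561/25 ≈ -1902.4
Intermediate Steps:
Z = 4 (Z = (1 - 3) + 6 = -2 + 6 = 4)
u(b, N) = (6 + b)/(6 + N)
(-192 + (-1332 - (10 + u(6, Z))²)) - 253 = (-192 + (-1332 - (10 + (6 + 6)/(6 + 4))²)) - 253 = (-192 + (-1332 - (10 + 12/10)²)) - 253 = (-192 + (-1332 - (10 + (⅒)*12)²)) - 253 = (-192 + (-1332 - (10 + 6/5)²)) - 253 = (-192 + (-1332 - (56/5)²)) - 253 = (-192 + (-1332 - 1*3136/25)) - 253 = (-192 + (-1332 - 3136/25)) - 253 = (-192 - 36436/25) - 253 = -41236/25 - 253 = -47561/25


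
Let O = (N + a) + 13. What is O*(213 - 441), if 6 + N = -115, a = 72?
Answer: 8208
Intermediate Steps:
N = -121 (N = -6 - 115 = -121)
O = -36 (O = (-121 + 72) + 13 = -49 + 13 = -36)
O*(213 - 441) = -36*(213 - 441) = -36*(-228) = 8208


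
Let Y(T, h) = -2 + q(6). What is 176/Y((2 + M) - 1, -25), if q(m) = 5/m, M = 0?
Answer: -1056/7 ≈ -150.86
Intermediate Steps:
Y(T, h) = -7/6 (Y(T, h) = -2 + 5/6 = -7/6)
176/Y((2 + M) - 1, -25) = 176/(-7/6) = 176*(-6/7) = -1056/7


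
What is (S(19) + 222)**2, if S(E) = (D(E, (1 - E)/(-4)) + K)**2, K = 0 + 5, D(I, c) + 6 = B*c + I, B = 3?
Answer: 23590449/16 ≈ 1.4744e+6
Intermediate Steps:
D(I, c) = -6 + I + 3*c (D(I, c) = -6 + (3*c + I) = -6 + (I + 3*c) = -6 + I + 3*c)
K = 5
S(E) = (-7/4 + 7*E/4)**2 (S(E) = ((-6 + E + 3*((1 - E)/(-4))) + 5)**2 = ((-6 + E + 3*((1 - E)*(-1/4))) + 5)**2 = ((-6 + E + 3*(-1/4 + E/4)) + 5)**2 = ((-6 + E + (-3/4 + 3*E/4)) + 5)**2 = ((-27/4 + 7*E/4) + 5)**2 = (-7/4 + 7*E/4)**2)
(S(19) + 222)**2 = (49*(-1 + 19)**2/16 + 222)**2 = ((49/16)*18**2 + 222)**2 = ((49/16)*324 + 222)**2 = (3969/4 + 222)**2 = (4857/4)**2 = 23590449/16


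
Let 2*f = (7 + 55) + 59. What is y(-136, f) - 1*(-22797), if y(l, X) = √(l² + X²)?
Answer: 22797 + 5*√3545/2 ≈ 22946.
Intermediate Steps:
f = 121/2 (f = ((7 + 55) + 59)/2 = (62 + 59)/2 = (½)*121 = 121/2 ≈ 60.500)
y(l, X) = √(X² + l²)
y(-136, f) - 1*(-22797) = √((121/2)² + (-136)²) - 1*(-22797) = √(14641/4 + 18496) + 22797 = √(88625/4) + 22797 = 5*√3545/2 + 22797 = 22797 + 5*√3545/2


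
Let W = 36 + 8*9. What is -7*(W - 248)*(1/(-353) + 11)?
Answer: 3804360/353 ≈ 10777.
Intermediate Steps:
W = 108 (W = 36 + 72 = 108)
-7*(W - 248)*(1/(-353) + 11) = -7*(108 - 248)*(1/(-353) + 11) = -(-980)*(-1/353 + 11) = -(-980)*3882/353 = -7*(-543480/353) = 3804360/353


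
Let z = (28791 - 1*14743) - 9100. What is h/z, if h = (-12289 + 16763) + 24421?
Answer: 28895/4948 ≈ 5.8397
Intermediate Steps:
z = 4948 (z = (28791 - 14743) - 9100 = 14048 - 9100 = 4948)
h = 28895 (h = 4474 + 24421 = 28895)
h/z = 28895/4948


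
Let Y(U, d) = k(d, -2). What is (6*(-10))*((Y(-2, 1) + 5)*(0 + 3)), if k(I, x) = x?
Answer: -540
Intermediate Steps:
Y(U, d) = -2
(6*(-10))*((Y(-2, 1) + 5)*(0 + 3)) = (6*(-10))*((-2 + 5)*(0 + 3)) = -180*3 = -60*9 = -540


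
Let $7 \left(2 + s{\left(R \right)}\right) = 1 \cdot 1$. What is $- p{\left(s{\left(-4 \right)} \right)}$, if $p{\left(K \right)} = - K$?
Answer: $- \frac{13}{7} \approx -1.8571$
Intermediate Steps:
$s{\left(R \right)} = - \frac{13}{7}$ ($s{\left(R \right)} = -2 + \frac{1 \cdot 1}{7} = -2 + \frac{1}{7} \cdot 1 = -2 + \frac{1}{7} = - \frac{13}{7}$)
$- p{\left(s{\left(-4 \right)} \right)} = - \frac{\left(-1\right) \left(-13\right)}{7} = \left(-1\right) \frac{13}{7} = - \frac{13}{7}$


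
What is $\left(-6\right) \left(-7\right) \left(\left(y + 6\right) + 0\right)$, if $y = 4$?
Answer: $420$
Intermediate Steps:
$\left(-6\right) \left(-7\right) \left(\left(y + 6\right) + 0\right) = \left(-6\right) \left(-7\right) \left(\left(4 + 6\right) + 0\right) = 42 \left(10 + 0\right) = 42 \cdot 10 = 420$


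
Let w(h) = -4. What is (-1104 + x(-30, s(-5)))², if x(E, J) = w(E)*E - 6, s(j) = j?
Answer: 980100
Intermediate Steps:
x(E, J) = -6 - 4*E (x(E, J) = -4*E - 6 = -6 - 4*E)
(-1104 + x(-30, s(-5)))² = (-1104 + (-6 - 4*(-30)))² = (-1104 + (-6 + 120))² = (-1104 + 114)² = (-990)² = 980100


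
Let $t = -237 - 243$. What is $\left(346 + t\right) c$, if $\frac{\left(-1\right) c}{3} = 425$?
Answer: $170850$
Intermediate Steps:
$c = -1275$ ($c = \left(-3\right) 425 = -1275$)
$t = -480$ ($t = -237 - 243 = -480$)
$\left(346 + t\right) c = \left(346 - 480\right) \left(-1275\right) = \left(-134\right) \left(-1275\right) = 170850$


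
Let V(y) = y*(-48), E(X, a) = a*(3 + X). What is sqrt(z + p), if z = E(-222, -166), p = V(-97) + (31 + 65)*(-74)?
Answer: sqrt(33906) ≈ 184.14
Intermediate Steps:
V(y) = -48*y
p = -2448 (p = -48*(-97) + (31 + 65)*(-74) = 4656 + 96*(-74) = 4656 - 7104 = -2448)
z = 36354 (z = -166*(3 - 222) = -166*(-219) = 36354)
sqrt(z + p) = sqrt(36354 - 2448) = sqrt(33906)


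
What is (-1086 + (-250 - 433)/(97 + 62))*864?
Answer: -49926816/53 ≈ -9.4202e+5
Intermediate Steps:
(-1086 + (-250 - 433)/(97 + 62))*864 = (-1086 - 683/159)*864 = -173357/159*864 = -49926816/53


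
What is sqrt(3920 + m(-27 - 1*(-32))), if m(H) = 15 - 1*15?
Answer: 28*sqrt(5) ≈ 62.610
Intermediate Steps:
m(H) = 0 (m(H) = 15 - 15 = 0)
sqrt(3920 + m(-27 - 1*(-32))) = sqrt(3920 + 0) = sqrt(3920) = 28*sqrt(5)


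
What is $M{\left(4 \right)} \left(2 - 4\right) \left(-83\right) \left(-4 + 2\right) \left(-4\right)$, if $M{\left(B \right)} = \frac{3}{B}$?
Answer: $996$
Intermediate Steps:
$M{\left(4 \right)} \left(2 - 4\right) \left(-83\right) \left(-4 + 2\right) \left(-4\right) = \frac{3}{4} \left(2 - 4\right) \left(-83\right) \left(-4 + 2\right) \left(-4\right) = 3 \cdot \frac{1}{4} \left(-2\right) \left(-83\right) \left(\left(-2\right) \left(-4\right)\right) = \frac{3}{4} \left(-2\right) \left(-83\right) 8 = \left(- \frac{3}{2}\right) \left(-83\right) 8 = \frac{249}{2} \cdot 8 = 996$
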